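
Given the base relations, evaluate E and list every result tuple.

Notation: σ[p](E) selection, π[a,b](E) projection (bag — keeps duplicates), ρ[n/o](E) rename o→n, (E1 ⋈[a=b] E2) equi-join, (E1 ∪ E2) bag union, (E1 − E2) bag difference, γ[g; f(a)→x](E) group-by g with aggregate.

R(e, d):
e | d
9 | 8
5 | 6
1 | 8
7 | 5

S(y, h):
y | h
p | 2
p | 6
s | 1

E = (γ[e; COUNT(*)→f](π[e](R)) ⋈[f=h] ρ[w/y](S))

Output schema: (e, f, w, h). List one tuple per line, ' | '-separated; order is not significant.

Subexpression sizes:
  R → 4
  π[e](R) → 4
  γ[e; COUNT(*)→f](π[e](R)) → 4
  S → 3
  ρ[w/y](S) → 3
  (γ[e; COUNT(*)→f](π[e](R)) ⋈[f=h] ρ[w/y](S)) → 4

== RESULT ==
e | f | w | h
1 | 1 | s | 1
5 | 1 | s | 1
7 | 1 | s | 1
9 | 1 | s | 1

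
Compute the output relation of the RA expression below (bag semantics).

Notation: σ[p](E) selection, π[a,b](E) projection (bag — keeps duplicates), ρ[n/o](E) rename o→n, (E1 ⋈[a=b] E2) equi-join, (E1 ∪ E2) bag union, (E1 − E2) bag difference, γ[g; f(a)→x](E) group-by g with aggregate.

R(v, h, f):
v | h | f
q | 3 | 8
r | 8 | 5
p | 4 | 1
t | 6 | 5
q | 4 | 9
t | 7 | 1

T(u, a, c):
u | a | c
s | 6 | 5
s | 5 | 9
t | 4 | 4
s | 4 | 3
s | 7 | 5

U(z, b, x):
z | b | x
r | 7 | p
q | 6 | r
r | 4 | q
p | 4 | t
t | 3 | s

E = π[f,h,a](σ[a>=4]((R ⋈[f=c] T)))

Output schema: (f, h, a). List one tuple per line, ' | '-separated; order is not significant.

Per-node cardinality:
  R → 6
  T → 5
  (R ⋈[f=c] T) → 5
  σ[a>=4]((R ⋈[f=c] T)) → 5
  π[f,h,a](σ[a>=4]((R ⋈[f=c] T))) → 5

== RESULT ==
f | h | a
5 | 6 | 6
5 | 6 | 7
5 | 8 | 6
5 | 8 | 7
9 | 4 | 5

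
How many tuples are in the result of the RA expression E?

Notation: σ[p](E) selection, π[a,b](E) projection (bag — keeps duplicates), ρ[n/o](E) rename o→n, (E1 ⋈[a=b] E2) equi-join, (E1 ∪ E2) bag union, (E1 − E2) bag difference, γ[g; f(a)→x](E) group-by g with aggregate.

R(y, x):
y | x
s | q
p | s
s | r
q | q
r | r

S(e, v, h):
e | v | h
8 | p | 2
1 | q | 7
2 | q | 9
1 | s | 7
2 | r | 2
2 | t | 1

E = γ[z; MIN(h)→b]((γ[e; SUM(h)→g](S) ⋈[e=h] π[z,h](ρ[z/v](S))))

Per-node cardinality:
  S → 6
  γ[e; SUM(h)→g](S) → 3
  S → 6
  ρ[z/v](S) → 6
  π[z,h](ρ[z/v](S)) → 6
  (γ[e; SUM(h)→g](S) ⋈[e=h] π[z,h](ρ[z/v](S))) → 3
  γ[z; MIN(h)→b]((γ[e; SUM(h)→g](S) ⋈[e=h] π[z,h](ρ[z/v](S)))) → 3

|E| = 3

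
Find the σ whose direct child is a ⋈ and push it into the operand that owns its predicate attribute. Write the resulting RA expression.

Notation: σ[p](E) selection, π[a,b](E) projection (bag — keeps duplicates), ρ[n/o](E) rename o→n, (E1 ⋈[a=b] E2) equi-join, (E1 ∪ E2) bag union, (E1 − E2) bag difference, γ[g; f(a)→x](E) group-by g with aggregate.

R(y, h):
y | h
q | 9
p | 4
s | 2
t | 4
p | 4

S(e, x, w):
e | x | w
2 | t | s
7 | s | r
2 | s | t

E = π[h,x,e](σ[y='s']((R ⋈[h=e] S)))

σ filters on y, owned by the left side.
E' = π[h,x,e]((σ[y='s'](R) ⋈[h=e] S))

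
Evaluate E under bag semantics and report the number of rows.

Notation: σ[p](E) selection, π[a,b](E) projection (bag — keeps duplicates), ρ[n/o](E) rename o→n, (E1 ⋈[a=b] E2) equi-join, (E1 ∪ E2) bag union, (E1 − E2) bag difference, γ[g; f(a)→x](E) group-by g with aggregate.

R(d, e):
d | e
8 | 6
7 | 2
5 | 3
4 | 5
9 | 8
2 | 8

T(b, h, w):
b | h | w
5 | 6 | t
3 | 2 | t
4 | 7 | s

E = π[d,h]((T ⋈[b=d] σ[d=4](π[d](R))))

Row counts bottom-up:
  T → 3
  R → 6
  π[d](R) → 6
  σ[d=4](π[d](R)) → 1
  (T ⋈[b=d] σ[d=4](π[d](R))) → 1
  π[d,h]((T ⋈[b=d] σ[d=4](π[d](R)))) → 1

|E| = 1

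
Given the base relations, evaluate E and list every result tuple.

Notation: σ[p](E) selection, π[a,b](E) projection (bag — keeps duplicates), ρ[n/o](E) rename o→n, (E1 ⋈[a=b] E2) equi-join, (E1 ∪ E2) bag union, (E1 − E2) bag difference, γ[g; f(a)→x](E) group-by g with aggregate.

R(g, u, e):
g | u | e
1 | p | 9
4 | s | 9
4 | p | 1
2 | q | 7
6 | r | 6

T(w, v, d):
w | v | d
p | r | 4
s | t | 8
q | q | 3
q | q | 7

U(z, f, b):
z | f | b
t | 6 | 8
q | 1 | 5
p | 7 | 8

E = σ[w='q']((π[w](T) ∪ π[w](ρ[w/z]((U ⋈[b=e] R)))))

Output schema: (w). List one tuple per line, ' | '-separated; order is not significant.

Per-node cardinality:
  T → 4
  π[w](T) → 4
  U → 3
  R → 5
  (U ⋈[b=e] R) → 0
  ρ[w/z]((U ⋈[b=e] R)) → 0
  π[w](ρ[w/z]((U ⋈[b=e] R))) → 0
  (π[w](T) ∪ π[w](ρ[w/z]((U ⋈[b=e] R)))) → 4
  σ[w='q']((π[w](T) ∪ π[w](ρ[w/z]((U ⋈[b=e] R))))) → 2

== RESULT ==
w
q
q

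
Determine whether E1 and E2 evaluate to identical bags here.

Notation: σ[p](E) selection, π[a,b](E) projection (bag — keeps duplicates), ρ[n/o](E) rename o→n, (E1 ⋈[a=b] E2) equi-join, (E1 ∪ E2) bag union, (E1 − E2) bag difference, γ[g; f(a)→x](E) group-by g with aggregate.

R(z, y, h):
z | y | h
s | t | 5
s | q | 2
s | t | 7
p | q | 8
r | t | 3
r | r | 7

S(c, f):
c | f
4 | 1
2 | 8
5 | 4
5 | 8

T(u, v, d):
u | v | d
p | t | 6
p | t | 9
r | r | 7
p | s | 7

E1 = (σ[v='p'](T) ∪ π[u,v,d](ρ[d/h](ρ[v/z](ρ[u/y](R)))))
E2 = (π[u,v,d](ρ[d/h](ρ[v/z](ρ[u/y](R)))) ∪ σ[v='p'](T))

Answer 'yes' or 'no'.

E1 stepwise |·|:
  T → 4
  σ[v='p'](T) → 0
  R → 6
  ρ[u/y](R) → 6
  ρ[v/z](ρ[u/y](R)) → 6
  ρ[d/h](ρ[v/z](ρ[u/y](R))) → 6
  π[u,v,d](ρ[d/h](ρ[v/z](ρ[u/y](R)))) → 6
  (σ[v='p'](T) ∪ π[u,v,d](ρ[d/h](ρ[v/z](ρ[u/y](R))))) → 6
E2 stepwise |·|:
  R → 6
  ρ[u/y](R) → 6
  ρ[v/z](ρ[u/y](R)) → 6
  ρ[d/h](ρ[v/z](ρ[u/y](R))) → 6
  π[u,v,d](ρ[d/h](ρ[v/z](ρ[u/y](R)))) → 6
  T → 4
  σ[v='p'](T) → 0
  (π[u,v,d](ρ[d/h](ρ[v/z](ρ[u/y](R)))) ∪ σ[v='p'](T)) → 6

E1 and E2 produce the same multiset:
u | v | d
q | p | 8
q | s | 2
r | r | 7
t | r | 3
t | s | 5
t | s | 7

yes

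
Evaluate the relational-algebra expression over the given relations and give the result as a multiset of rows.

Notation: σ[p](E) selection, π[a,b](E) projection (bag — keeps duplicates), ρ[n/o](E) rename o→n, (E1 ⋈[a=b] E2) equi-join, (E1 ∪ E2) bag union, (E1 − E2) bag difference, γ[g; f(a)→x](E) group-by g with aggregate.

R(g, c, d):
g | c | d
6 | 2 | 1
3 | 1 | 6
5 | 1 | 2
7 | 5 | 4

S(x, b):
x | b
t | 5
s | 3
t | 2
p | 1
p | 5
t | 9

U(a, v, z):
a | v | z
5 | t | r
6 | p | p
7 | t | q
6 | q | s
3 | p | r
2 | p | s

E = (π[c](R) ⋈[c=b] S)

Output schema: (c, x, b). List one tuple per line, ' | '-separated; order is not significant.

Row counts bottom-up:
  R → 4
  π[c](R) → 4
  S → 6
  (π[c](R) ⋈[c=b] S) → 5

== RESULT ==
c | x | b
1 | p | 1
1 | p | 1
2 | t | 2
5 | p | 5
5 | t | 5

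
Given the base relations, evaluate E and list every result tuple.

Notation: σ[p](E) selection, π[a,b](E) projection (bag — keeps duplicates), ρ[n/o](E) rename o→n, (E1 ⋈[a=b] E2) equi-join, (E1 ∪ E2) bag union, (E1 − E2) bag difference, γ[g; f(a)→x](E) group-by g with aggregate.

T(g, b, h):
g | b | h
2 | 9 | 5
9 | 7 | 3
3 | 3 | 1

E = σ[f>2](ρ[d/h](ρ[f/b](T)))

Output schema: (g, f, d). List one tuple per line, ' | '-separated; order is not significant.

Per-node cardinality:
  T → 3
  ρ[f/b](T) → 3
  ρ[d/h](ρ[f/b](T)) → 3
  σ[f>2](ρ[d/h](ρ[f/b](T))) → 3

== RESULT ==
g | f | d
2 | 9 | 5
3 | 3 | 1
9 | 7 | 3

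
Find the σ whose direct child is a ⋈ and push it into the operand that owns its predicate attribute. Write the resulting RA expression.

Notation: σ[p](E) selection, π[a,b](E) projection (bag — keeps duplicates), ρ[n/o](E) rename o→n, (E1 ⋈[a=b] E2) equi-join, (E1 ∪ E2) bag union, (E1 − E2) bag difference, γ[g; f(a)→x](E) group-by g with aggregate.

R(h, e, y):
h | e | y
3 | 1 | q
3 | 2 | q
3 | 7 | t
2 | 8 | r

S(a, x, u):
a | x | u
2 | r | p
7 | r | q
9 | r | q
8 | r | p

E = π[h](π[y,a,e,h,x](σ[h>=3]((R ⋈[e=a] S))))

σ filters on h, owned by the left side.
E' = π[h](π[y,a,e,h,x]((σ[h>=3](R) ⋈[e=a] S)))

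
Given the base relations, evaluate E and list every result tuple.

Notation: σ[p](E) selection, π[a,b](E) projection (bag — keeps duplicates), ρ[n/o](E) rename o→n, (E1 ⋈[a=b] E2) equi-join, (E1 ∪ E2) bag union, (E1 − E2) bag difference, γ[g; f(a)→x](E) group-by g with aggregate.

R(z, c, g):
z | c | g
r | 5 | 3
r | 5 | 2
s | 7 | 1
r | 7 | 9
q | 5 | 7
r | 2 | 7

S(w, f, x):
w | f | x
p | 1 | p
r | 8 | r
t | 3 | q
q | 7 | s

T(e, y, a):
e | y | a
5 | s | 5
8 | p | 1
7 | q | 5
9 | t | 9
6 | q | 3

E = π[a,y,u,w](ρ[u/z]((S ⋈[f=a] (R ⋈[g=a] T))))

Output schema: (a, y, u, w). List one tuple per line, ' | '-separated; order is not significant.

Per-node cardinality:
  S → 4
  R → 6
  T → 5
  (R ⋈[g=a] T) → 3
  (S ⋈[f=a] (R ⋈[g=a] T)) → 2
  ρ[u/z]((S ⋈[f=a] (R ⋈[g=a] T))) → 2
  π[a,y,u,w](ρ[u/z]((S ⋈[f=a] (R ⋈[g=a] T)))) → 2

== RESULT ==
a | y | u | w
1 | p | s | p
3 | q | r | t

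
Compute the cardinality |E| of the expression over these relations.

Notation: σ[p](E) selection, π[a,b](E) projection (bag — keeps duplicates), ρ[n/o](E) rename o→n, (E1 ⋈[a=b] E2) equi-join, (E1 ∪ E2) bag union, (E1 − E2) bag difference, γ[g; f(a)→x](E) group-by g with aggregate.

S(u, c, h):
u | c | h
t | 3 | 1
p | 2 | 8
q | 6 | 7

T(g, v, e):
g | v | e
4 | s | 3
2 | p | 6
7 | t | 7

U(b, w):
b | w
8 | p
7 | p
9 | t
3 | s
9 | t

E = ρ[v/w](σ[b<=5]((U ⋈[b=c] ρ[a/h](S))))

Per-node cardinality:
  U → 5
  S → 3
  ρ[a/h](S) → 3
  (U ⋈[b=c] ρ[a/h](S)) → 1
  σ[b<=5]((U ⋈[b=c] ρ[a/h](S))) → 1
  ρ[v/w](σ[b<=5]((U ⋈[b=c] ρ[a/h](S)))) → 1

|E| = 1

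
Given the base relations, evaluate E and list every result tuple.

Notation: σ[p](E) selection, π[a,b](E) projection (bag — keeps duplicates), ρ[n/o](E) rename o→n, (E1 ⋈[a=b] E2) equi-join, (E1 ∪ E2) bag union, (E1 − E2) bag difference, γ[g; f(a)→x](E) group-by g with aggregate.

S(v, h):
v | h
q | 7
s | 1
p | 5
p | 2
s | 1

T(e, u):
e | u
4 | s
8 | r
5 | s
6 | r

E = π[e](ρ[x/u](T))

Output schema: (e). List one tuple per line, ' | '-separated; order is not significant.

Subexpression sizes:
  T → 4
  ρ[x/u](T) → 4
  π[e](ρ[x/u](T)) → 4

== RESULT ==
e
4
5
6
8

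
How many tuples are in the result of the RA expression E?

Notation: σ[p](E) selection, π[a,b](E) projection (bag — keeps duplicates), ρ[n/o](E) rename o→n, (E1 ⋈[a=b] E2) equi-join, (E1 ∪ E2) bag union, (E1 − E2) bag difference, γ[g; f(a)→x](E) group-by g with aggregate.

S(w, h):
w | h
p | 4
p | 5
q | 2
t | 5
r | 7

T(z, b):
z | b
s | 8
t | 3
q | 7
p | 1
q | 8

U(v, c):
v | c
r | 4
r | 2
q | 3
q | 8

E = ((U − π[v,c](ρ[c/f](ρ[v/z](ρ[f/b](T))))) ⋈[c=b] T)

Per-node cardinality:
  U → 4
  T → 5
  ρ[f/b](T) → 5
  ρ[v/z](ρ[f/b](T)) → 5
  ρ[c/f](ρ[v/z](ρ[f/b](T))) → 5
  π[v,c](ρ[c/f](ρ[v/z](ρ[f/b](T)))) → 5
  (U − π[v,c](ρ[c/f](ρ[v/z](ρ[f/b](T))))) → 3
  T → 5
  ((U − π[v,c](ρ[c/f](ρ[v/z](ρ[f/b](T))))) ⋈[c=b] T) → 1

|E| = 1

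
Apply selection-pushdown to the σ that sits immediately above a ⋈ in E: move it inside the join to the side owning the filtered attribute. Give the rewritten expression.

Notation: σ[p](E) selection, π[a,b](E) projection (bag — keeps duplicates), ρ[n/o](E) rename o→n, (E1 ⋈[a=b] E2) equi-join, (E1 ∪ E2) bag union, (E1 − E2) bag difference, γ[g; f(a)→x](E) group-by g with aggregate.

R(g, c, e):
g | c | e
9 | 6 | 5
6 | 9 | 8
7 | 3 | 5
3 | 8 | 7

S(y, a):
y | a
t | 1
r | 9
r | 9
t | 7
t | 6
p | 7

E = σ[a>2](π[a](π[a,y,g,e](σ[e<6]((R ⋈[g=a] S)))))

σ filters on e, owned by the left side.
E' = σ[a>2](π[a](π[a,y,g,e]((σ[e<6](R) ⋈[g=a] S))))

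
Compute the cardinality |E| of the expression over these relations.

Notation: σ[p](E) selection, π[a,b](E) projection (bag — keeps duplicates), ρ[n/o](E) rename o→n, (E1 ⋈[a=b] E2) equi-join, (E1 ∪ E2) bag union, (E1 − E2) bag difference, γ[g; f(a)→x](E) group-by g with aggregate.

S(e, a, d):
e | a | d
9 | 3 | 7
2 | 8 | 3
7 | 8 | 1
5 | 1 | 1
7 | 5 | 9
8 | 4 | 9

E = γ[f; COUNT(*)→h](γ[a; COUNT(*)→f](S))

Stepwise |·|:
  S → 6
  γ[a; COUNT(*)→f](S) → 5
  γ[f; COUNT(*)→h](γ[a; COUNT(*)→f](S)) → 2

|E| = 2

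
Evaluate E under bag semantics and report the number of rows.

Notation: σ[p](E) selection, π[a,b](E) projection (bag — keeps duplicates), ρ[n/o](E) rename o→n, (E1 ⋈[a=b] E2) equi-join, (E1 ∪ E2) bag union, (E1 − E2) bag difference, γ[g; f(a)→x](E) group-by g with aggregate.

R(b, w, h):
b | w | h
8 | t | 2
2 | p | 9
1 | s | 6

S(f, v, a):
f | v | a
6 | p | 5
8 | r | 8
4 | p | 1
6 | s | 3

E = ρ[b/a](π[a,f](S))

Stepwise |·|:
  S → 4
  π[a,f](S) → 4
  ρ[b/a](π[a,f](S)) → 4

|E| = 4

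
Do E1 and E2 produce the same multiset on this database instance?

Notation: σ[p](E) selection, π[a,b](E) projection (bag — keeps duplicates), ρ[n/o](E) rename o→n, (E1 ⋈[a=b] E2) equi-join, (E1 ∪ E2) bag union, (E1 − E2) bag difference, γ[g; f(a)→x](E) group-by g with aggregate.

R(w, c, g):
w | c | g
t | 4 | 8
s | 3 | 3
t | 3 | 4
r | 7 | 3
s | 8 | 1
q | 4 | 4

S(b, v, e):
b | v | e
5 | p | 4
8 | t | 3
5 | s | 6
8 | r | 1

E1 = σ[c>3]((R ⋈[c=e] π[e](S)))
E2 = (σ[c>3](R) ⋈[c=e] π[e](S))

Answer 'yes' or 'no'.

E1 subexpression sizes:
  R → 6
  S → 4
  π[e](S) → 4
  (R ⋈[c=e] π[e](S)) → 4
  σ[c>3]((R ⋈[c=e] π[e](S))) → 2
E2 subexpression sizes:
  R → 6
  σ[c>3](R) → 4
  S → 4
  π[e](S) → 4
  (σ[c>3](R) ⋈[c=e] π[e](S)) → 2

E1 and E2 produce the same multiset:
w | c | g | e
q | 4 | 4 | 4
t | 4 | 8 | 4

yes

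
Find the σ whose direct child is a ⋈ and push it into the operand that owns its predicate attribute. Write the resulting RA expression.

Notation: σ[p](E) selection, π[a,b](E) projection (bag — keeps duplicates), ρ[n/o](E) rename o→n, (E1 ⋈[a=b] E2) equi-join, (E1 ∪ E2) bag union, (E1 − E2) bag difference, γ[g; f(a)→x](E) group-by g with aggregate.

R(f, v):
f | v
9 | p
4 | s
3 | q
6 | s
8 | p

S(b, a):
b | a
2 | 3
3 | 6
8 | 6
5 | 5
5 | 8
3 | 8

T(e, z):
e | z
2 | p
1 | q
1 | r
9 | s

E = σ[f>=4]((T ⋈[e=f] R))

σ filters on f, owned by the right side.
E' = (T ⋈[e=f] σ[f>=4](R))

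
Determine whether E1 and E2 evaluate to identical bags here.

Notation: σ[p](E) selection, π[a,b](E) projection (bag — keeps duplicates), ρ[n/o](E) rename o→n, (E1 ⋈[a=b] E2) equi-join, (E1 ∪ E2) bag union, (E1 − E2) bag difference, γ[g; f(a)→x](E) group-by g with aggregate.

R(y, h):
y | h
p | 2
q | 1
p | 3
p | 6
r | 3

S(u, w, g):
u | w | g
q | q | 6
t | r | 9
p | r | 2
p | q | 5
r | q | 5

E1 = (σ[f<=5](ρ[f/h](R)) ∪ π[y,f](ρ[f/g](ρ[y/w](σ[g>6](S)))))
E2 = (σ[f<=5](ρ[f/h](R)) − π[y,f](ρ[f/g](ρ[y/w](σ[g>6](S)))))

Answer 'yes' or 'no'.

E1 stepwise |·|:
  R → 5
  ρ[f/h](R) → 5
  σ[f<=5](ρ[f/h](R)) → 4
  S → 5
  σ[g>6](S) → 1
  ρ[y/w](σ[g>6](S)) → 1
  ρ[f/g](ρ[y/w](σ[g>6](S))) → 1
  π[y,f](ρ[f/g](ρ[y/w](σ[g>6](S)))) → 1
  (σ[f<=5](ρ[f/h](R)) ∪ π[y,f](ρ[f/g](ρ[y/w](σ[g>6](S))))) → 5
E2 stepwise |·|:
  R → 5
  ρ[f/h](R) → 5
  σ[f<=5](ρ[f/h](R)) → 4
  S → 5
  σ[g>6](S) → 1
  ρ[y/w](σ[g>6](S)) → 1
  ρ[f/g](ρ[y/w](σ[g>6](S))) → 1
  π[y,f](ρ[f/g](ρ[y/w](σ[g>6](S)))) → 1
  (σ[f<=5](ρ[f/h](R)) − π[y,f](ρ[f/g](ρ[y/w](σ[g>6](S))))) → 4

E1 result:
y | f
p | 2
p | 3
q | 1
r | 3
r | 9
E2 result:
y | f
p | 2
p | 3
q | 1
r | 3
Witness: ('r', 9) appears 1× in E1 but 0× in E2.

no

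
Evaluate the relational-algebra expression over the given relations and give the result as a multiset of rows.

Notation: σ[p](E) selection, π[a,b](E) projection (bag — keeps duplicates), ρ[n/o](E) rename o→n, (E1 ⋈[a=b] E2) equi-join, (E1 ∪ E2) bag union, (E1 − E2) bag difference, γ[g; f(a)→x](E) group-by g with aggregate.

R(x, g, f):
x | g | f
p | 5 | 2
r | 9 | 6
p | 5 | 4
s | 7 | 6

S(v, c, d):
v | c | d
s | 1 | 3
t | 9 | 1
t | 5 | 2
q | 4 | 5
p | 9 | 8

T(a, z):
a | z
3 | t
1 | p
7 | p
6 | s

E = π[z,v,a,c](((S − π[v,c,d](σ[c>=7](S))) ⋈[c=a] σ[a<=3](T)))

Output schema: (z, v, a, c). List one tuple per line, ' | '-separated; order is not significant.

Stepwise |·|:
  S → 5
  S → 5
  σ[c>=7](S) → 2
  π[v,c,d](σ[c>=7](S)) → 2
  (S − π[v,c,d](σ[c>=7](S))) → 3
  T → 4
  σ[a<=3](T) → 2
  ((S − π[v,c,d](σ[c>=7](S))) ⋈[c=a] σ[a<=3](T)) → 1
  π[z,v,a,c](((S − π[v,c,d](σ[c>=7](S))) ⋈[c=a] σ[a<=3](T))) → 1

== RESULT ==
z | v | a | c
p | s | 1 | 1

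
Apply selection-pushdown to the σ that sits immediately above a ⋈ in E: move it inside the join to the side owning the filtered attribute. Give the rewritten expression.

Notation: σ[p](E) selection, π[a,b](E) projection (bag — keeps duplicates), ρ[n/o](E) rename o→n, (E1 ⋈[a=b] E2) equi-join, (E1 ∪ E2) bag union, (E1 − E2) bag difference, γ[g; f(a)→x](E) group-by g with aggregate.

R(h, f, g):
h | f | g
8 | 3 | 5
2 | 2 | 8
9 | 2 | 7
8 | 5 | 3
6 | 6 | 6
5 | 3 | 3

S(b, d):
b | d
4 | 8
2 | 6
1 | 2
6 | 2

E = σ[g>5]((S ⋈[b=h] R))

σ filters on g, owned by the right side.
E' = (S ⋈[b=h] σ[g>5](R))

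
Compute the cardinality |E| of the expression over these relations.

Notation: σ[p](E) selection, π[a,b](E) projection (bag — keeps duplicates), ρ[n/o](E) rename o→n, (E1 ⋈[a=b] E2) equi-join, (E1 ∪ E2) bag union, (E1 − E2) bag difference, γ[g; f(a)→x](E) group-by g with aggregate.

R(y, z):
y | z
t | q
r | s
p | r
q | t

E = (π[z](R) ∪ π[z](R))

Row counts bottom-up:
  R → 4
  π[z](R) → 4
  R → 4
  π[z](R) → 4
  (π[z](R) ∪ π[z](R)) → 8

|E| = 8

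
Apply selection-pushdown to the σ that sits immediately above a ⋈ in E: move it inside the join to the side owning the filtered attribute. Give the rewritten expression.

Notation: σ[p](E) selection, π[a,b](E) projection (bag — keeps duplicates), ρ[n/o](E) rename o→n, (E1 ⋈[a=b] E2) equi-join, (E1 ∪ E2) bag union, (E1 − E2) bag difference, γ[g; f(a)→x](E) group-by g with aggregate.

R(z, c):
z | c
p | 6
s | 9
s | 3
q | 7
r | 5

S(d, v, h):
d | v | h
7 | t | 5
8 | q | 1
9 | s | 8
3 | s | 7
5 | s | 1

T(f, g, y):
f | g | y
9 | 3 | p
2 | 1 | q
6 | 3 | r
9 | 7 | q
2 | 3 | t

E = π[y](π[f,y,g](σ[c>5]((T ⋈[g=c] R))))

σ filters on c, owned by the right side.
E' = π[y](π[f,y,g]((T ⋈[g=c] σ[c>5](R))))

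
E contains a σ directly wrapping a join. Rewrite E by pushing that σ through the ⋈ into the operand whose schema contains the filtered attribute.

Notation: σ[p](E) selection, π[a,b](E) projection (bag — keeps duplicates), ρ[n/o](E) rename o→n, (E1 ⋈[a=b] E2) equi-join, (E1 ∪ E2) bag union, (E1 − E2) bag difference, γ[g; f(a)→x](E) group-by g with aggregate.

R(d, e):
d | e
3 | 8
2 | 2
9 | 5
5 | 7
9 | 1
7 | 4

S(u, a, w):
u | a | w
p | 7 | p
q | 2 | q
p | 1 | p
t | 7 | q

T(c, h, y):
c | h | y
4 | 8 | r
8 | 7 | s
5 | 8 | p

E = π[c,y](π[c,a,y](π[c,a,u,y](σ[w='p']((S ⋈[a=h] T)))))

σ filters on w, owned by the left side.
E' = π[c,y](π[c,a,y](π[c,a,u,y]((σ[w='p'](S) ⋈[a=h] T))))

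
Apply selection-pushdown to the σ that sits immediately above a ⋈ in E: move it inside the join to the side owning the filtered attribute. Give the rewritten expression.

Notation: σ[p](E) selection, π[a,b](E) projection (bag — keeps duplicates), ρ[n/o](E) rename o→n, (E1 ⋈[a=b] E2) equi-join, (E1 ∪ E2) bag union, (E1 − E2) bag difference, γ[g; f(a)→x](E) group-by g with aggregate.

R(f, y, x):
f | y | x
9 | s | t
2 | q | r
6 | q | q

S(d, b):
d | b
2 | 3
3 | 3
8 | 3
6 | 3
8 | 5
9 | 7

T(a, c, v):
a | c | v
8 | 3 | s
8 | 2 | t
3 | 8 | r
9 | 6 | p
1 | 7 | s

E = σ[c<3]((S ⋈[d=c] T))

σ filters on c, owned by the right side.
E' = (S ⋈[d=c] σ[c<3](T))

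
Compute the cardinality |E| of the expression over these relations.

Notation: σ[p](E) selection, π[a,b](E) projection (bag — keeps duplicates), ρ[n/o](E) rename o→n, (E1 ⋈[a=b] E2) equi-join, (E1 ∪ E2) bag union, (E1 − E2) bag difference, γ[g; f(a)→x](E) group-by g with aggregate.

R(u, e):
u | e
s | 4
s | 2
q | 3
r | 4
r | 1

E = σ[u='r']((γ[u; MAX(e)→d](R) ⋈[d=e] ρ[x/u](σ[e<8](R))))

Subexpression sizes:
  R → 5
  γ[u; MAX(e)→d](R) → 3
  R → 5
  σ[e<8](R) → 5
  ρ[x/u](σ[e<8](R)) → 5
  (γ[u; MAX(e)→d](R) ⋈[d=e] ρ[x/u](σ[e<8](R))) → 5
  σ[u='r']((γ[u; MAX(e)→d](R) ⋈[d=e] ρ[x/u](σ[e<8](R)))) → 2

|E| = 2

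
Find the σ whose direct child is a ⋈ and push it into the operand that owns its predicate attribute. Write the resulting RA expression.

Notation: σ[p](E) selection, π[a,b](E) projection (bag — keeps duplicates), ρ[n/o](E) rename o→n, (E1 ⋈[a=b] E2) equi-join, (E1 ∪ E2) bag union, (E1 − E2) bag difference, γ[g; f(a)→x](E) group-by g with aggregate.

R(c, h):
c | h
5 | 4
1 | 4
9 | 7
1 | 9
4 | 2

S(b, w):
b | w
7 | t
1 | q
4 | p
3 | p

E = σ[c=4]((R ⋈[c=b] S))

σ filters on c, owned by the left side.
E' = (σ[c=4](R) ⋈[c=b] S)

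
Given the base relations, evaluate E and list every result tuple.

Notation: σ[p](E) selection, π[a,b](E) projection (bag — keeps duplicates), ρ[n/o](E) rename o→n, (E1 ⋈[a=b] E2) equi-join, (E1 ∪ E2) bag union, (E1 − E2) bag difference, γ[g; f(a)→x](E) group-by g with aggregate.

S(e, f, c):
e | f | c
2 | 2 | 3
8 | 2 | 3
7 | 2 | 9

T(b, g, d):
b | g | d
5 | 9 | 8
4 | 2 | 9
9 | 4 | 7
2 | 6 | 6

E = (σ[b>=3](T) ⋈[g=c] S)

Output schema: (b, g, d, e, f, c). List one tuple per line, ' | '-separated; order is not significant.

Subexpression sizes:
  T → 4
  σ[b>=3](T) → 3
  S → 3
  (σ[b>=3](T) ⋈[g=c] S) → 1

== RESULT ==
b | g | d | e | f | c
5 | 9 | 8 | 7 | 2 | 9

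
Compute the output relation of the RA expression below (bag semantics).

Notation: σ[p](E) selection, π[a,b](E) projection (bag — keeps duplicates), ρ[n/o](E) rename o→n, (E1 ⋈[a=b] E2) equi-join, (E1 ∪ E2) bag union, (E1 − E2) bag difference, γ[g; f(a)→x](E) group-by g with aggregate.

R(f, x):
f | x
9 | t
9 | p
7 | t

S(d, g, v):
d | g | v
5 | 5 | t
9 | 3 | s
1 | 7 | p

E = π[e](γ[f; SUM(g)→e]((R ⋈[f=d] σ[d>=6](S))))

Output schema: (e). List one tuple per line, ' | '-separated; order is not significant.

Subexpression sizes:
  R → 3
  S → 3
  σ[d>=6](S) → 1
  (R ⋈[f=d] σ[d>=6](S)) → 2
  γ[f; SUM(g)→e]((R ⋈[f=d] σ[d>=6](S))) → 1
  π[e](γ[f; SUM(g)→e]((R ⋈[f=d] σ[d>=6](S)))) → 1

== RESULT ==
e
6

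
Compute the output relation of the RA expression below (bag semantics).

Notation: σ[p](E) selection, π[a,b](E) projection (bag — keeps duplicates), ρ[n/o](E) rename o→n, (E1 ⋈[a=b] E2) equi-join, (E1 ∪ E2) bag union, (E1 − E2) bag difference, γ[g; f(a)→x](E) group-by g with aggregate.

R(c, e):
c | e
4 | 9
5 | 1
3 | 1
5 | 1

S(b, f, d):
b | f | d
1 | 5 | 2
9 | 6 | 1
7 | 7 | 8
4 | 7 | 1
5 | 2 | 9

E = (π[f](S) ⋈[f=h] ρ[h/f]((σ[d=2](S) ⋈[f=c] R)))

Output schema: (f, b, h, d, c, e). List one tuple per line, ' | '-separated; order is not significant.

Subexpression sizes:
  S → 5
  π[f](S) → 5
  S → 5
  σ[d=2](S) → 1
  R → 4
  (σ[d=2](S) ⋈[f=c] R) → 2
  ρ[h/f]((σ[d=2](S) ⋈[f=c] R)) → 2
  (π[f](S) ⋈[f=h] ρ[h/f]((σ[d=2](S) ⋈[f=c] R))) → 2

== RESULT ==
f | b | h | d | c | e
5 | 1 | 5 | 2 | 5 | 1
5 | 1 | 5 | 2 | 5 | 1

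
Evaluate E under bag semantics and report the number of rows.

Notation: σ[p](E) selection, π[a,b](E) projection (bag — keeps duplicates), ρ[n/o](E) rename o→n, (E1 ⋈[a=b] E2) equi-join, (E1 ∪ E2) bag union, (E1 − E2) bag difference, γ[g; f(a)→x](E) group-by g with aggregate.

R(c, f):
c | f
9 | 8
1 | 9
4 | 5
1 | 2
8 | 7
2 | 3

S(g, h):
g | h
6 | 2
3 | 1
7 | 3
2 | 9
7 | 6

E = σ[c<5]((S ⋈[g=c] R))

Per-node cardinality:
  S → 5
  R → 6
  (S ⋈[g=c] R) → 1
  σ[c<5]((S ⋈[g=c] R)) → 1

|E| = 1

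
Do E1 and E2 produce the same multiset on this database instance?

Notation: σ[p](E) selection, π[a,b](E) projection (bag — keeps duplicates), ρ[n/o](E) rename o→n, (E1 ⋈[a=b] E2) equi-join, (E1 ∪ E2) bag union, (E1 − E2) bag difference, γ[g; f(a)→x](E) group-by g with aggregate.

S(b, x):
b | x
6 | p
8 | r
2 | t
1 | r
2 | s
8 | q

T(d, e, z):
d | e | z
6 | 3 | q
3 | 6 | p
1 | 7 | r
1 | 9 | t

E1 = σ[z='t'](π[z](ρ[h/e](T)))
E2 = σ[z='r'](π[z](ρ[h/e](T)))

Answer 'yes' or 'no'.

E1 per-node cardinality:
  T → 4
  ρ[h/e](T) → 4
  π[z](ρ[h/e](T)) → 4
  σ[z='t'](π[z](ρ[h/e](T))) → 1
E2 per-node cardinality:
  T → 4
  ρ[h/e](T) → 4
  π[z](ρ[h/e](T)) → 4
  σ[z='r'](π[z](ρ[h/e](T))) → 1

E1 result:
z
t
E2 result:
z
r
Witness: ('t',) appears 1× in E1 but 0× in E2.

no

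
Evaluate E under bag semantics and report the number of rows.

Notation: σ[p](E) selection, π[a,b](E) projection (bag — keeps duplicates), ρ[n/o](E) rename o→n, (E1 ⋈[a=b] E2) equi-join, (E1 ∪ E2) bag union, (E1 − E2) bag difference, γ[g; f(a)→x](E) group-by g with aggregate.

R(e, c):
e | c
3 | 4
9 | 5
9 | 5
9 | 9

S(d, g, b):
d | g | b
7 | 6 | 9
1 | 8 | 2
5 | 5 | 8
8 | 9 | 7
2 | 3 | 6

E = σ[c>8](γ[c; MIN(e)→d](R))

Row counts bottom-up:
  R → 4
  γ[c; MIN(e)→d](R) → 3
  σ[c>8](γ[c; MIN(e)→d](R)) → 1

|E| = 1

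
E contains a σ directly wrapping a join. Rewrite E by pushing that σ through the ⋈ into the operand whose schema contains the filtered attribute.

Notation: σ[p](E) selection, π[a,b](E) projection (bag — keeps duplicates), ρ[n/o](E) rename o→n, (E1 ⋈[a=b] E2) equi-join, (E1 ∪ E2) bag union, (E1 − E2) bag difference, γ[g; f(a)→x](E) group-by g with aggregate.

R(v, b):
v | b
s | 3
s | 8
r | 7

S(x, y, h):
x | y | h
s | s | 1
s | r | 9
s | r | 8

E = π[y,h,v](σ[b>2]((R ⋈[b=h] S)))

σ filters on b, owned by the left side.
E' = π[y,h,v]((σ[b>2](R) ⋈[b=h] S))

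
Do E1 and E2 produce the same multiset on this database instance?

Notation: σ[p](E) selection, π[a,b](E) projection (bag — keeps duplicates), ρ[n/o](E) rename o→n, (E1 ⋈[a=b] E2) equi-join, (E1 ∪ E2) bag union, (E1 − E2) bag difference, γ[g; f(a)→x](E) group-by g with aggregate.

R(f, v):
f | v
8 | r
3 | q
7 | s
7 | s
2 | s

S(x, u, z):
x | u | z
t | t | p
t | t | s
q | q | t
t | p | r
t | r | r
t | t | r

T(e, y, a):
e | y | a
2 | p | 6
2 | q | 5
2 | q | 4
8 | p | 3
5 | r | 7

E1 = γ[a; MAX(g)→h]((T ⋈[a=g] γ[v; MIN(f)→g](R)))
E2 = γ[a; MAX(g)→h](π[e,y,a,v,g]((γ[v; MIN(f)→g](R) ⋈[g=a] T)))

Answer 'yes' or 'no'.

E1 subexpression sizes:
  T → 5
  R → 5
  γ[v; MIN(f)→g](R) → 3
  (T ⋈[a=g] γ[v; MIN(f)→g](R)) → 1
  γ[a; MAX(g)→h]((T ⋈[a=g] γ[v; MIN(f)→g](R))) → 1
E2 subexpression sizes:
  R → 5
  γ[v; MIN(f)→g](R) → 3
  T → 5
  (γ[v; MIN(f)→g](R) ⋈[g=a] T) → 1
  π[e,y,a,v,g]((γ[v; MIN(f)→g](R) ⋈[g=a] T)) → 1
  γ[a; MAX(g)→h](π[e,y,a,v,g]((γ[v; MIN(f)→g](R) ⋈[g=a] T))) → 1

E1 and E2 produce the same multiset:
a | h
3 | 3

yes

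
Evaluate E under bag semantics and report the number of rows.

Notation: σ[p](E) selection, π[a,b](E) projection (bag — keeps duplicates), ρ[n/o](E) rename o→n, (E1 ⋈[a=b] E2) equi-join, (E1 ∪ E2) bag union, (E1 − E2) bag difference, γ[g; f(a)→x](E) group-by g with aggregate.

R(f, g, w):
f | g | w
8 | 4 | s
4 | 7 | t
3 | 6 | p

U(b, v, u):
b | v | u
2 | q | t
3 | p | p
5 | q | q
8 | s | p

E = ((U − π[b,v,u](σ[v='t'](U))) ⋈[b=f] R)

Subexpression sizes:
  U → 4
  U → 4
  σ[v='t'](U) → 0
  π[b,v,u](σ[v='t'](U)) → 0
  (U − π[b,v,u](σ[v='t'](U))) → 4
  R → 3
  ((U − π[b,v,u](σ[v='t'](U))) ⋈[b=f] R) → 2

|E| = 2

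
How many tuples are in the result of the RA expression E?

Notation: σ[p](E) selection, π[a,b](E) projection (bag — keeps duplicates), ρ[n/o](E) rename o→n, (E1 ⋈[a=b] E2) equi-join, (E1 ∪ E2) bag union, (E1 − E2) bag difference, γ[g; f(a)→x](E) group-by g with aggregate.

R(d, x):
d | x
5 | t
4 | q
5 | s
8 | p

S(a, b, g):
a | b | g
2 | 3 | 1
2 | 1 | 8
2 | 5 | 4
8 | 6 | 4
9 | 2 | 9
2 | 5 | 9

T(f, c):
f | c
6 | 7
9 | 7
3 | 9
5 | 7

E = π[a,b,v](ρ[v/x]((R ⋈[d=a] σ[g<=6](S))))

Row counts bottom-up:
  R → 4
  S → 6
  σ[g<=6](S) → 3
  (R ⋈[d=a] σ[g<=6](S)) → 1
  ρ[v/x]((R ⋈[d=a] σ[g<=6](S))) → 1
  π[a,b,v](ρ[v/x]((R ⋈[d=a] σ[g<=6](S)))) → 1

|E| = 1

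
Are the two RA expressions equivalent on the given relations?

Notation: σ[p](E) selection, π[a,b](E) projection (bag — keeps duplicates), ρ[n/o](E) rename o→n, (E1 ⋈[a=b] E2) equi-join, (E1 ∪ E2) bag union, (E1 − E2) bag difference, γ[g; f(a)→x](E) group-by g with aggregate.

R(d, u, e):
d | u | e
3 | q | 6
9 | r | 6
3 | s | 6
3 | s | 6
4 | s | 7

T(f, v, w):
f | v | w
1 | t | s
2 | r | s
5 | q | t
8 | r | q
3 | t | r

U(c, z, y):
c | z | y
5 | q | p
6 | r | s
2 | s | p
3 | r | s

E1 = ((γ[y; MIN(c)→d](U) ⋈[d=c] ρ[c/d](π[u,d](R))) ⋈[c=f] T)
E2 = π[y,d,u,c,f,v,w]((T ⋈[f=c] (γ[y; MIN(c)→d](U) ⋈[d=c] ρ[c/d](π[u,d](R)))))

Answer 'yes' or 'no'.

E1 per-node cardinality:
  U → 4
  γ[y; MIN(c)→d](U) → 2
  R → 5
  π[u,d](R) → 5
  ρ[c/d](π[u,d](R)) → 5
  (γ[y; MIN(c)→d](U) ⋈[d=c] ρ[c/d](π[u,d](R))) → 3
  T → 5
  ((γ[y; MIN(c)→d](U) ⋈[d=c] ρ[c/d](π[u,d](R))) ⋈[c=f] T) → 3
E2 per-node cardinality:
  T → 5
  U → 4
  γ[y; MIN(c)→d](U) → 2
  R → 5
  π[u,d](R) → 5
  ρ[c/d](π[u,d](R)) → 5
  (γ[y; MIN(c)→d](U) ⋈[d=c] ρ[c/d](π[u,d](R))) → 3
  (T ⋈[f=c] (γ[y; MIN(c)→d](U) ⋈[d=c] ρ[c/d](π[u,d](R)))) → 3
  π[y,d,u,c,f,v,w]((T ⋈[f=c] (γ[y; MIN(c)→d](U) ⋈[d=c] ρ[c/d](π[u,d](R))))) → 3

E1 and E2 produce the same multiset:
y | d | u | c | f | v | w
s | 3 | q | 3 | 3 | t | r
s | 3 | s | 3 | 3 | t | r
s | 3 | s | 3 | 3 | t | r

yes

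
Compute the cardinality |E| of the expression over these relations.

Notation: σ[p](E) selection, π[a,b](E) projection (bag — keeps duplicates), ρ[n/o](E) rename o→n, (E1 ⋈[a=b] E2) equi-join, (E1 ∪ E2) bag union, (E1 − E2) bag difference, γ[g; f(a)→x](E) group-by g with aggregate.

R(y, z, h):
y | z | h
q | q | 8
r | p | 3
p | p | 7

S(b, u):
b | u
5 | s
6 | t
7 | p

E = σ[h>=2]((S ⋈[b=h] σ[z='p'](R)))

Row counts bottom-up:
  S → 3
  R → 3
  σ[z='p'](R) → 2
  (S ⋈[b=h] σ[z='p'](R)) → 1
  σ[h>=2]((S ⋈[b=h] σ[z='p'](R))) → 1

|E| = 1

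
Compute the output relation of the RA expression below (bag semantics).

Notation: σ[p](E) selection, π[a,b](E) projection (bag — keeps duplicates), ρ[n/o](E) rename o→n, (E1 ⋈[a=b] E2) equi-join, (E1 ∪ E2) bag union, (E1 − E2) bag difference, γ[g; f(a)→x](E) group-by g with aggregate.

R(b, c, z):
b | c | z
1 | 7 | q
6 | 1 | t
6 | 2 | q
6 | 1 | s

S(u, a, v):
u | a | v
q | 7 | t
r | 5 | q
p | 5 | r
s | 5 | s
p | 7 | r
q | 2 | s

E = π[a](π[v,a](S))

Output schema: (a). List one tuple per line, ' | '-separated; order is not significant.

Stepwise |·|:
  S → 6
  π[v,a](S) → 6
  π[a](π[v,a](S)) → 6

== RESULT ==
a
2
5
5
5
7
7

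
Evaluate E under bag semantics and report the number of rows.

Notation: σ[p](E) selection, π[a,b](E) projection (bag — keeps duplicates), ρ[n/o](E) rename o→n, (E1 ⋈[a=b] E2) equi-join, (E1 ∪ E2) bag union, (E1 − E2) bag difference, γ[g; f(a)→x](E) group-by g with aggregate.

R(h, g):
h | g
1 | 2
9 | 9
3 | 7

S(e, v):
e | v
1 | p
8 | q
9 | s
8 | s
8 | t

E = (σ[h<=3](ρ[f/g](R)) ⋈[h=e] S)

Subexpression sizes:
  R → 3
  ρ[f/g](R) → 3
  σ[h<=3](ρ[f/g](R)) → 2
  S → 5
  (σ[h<=3](ρ[f/g](R)) ⋈[h=e] S) → 1

|E| = 1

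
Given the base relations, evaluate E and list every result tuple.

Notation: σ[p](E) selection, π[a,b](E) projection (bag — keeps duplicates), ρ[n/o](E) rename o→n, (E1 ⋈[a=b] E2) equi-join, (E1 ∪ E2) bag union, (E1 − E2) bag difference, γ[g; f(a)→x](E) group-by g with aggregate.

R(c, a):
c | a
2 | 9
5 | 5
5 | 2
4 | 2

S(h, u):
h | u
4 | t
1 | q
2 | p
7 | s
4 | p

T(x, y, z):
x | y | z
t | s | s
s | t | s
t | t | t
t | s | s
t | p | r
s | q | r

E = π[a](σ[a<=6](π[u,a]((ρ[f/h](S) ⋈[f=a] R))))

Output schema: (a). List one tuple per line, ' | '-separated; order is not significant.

Stepwise |·|:
  S → 5
  ρ[f/h](S) → 5
  R → 4
  (ρ[f/h](S) ⋈[f=a] R) → 2
  π[u,a]((ρ[f/h](S) ⋈[f=a] R)) → 2
  σ[a<=6](π[u,a]((ρ[f/h](S) ⋈[f=a] R))) → 2
  π[a](σ[a<=6](π[u,a]((ρ[f/h](S) ⋈[f=a] R)))) → 2

== RESULT ==
a
2
2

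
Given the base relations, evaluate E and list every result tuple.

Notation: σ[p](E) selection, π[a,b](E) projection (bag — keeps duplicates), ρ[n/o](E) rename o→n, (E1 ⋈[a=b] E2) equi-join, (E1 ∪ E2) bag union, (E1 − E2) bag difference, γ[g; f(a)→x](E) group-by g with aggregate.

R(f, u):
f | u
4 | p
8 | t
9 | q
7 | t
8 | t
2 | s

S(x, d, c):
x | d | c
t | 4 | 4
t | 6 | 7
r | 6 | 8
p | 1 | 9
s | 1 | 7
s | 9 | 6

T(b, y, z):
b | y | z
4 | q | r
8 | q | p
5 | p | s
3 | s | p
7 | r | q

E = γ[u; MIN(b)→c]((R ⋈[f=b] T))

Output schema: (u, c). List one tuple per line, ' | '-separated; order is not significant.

Row counts bottom-up:
  R → 6
  T → 5
  (R ⋈[f=b] T) → 4
  γ[u; MIN(b)→c]((R ⋈[f=b] T)) → 2

== RESULT ==
u | c
p | 4
t | 7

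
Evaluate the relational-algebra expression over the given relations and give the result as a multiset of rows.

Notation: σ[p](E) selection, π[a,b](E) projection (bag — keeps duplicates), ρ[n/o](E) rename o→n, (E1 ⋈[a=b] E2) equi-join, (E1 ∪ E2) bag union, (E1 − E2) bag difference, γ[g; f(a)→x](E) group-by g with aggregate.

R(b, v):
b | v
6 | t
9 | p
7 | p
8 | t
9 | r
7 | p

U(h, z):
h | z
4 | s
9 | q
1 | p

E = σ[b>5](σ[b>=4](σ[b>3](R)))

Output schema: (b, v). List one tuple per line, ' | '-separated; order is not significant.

Per-node cardinality:
  R → 6
  σ[b>3](R) → 6
  σ[b>=4](σ[b>3](R)) → 6
  σ[b>5](σ[b>=4](σ[b>3](R))) → 6

== RESULT ==
b | v
6 | t
7 | p
7 | p
8 | t
9 | p
9 | r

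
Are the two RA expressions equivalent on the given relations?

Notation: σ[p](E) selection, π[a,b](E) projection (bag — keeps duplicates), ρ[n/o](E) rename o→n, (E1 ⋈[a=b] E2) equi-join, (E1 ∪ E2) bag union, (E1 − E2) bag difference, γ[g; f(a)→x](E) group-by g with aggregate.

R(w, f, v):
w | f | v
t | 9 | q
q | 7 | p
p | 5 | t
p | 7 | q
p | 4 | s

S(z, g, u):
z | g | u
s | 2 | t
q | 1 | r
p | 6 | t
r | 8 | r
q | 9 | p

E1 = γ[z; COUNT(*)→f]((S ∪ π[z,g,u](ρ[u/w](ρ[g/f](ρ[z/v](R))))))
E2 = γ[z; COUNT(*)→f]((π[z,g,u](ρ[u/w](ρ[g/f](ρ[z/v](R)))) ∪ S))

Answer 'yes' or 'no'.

E1 subexpression sizes:
  S → 5
  R → 5
  ρ[z/v](R) → 5
  ρ[g/f](ρ[z/v](R)) → 5
  ρ[u/w](ρ[g/f](ρ[z/v](R))) → 5
  π[z,g,u](ρ[u/w](ρ[g/f](ρ[z/v](R)))) → 5
  (S ∪ π[z,g,u](ρ[u/w](ρ[g/f](ρ[z/v](R))))) → 10
  γ[z; COUNT(*)→f]((S ∪ π[z,g,u](ρ[u/w](ρ[g/f](ρ[z/v](R)))))) → 5
E2 subexpression sizes:
  R → 5
  ρ[z/v](R) → 5
  ρ[g/f](ρ[z/v](R)) → 5
  ρ[u/w](ρ[g/f](ρ[z/v](R))) → 5
  π[z,g,u](ρ[u/w](ρ[g/f](ρ[z/v](R)))) → 5
  S → 5
  (π[z,g,u](ρ[u/w](ρ[g/f](ρ[z/v](R)))) ∪ S) → 10
  γ[z; COUNT(*)→f]((π[z,g,u](ρ[u/w](ρ[g/f](ρ[z/v](R)))) ∪ S)) → 5

E1 and E2 produce the same multiset:
z | f
p | 2
q | 4
r | 1
s | 2
t | 1

yes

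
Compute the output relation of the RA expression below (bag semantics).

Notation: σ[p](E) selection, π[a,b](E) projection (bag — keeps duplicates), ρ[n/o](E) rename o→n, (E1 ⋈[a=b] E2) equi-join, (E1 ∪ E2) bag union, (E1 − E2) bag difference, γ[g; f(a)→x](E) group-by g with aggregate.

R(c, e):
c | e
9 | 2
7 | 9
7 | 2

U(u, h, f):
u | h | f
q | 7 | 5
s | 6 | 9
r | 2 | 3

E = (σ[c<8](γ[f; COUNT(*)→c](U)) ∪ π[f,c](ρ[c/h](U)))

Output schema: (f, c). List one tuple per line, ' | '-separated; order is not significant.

Row counts bottom-up:
  U → 3
  γ[f; COUNT(*)→c](U) → 3
  σ[c<8](γ[f; COUNT(*)→c](U)) → 3
  U → 3
  ρ[c/h](U) → 3
  π[f,c](ρ[c/h](U)) → 3
  (σ[c<8](γ[f; COUNT(*)→c](U)) ∪ π[f,c](ρ[c/h](U))) → 6

== RESULT ==
f | c
3 | 1
3 | 2
5 | 1
5 | 7
9 | 1
9 | 6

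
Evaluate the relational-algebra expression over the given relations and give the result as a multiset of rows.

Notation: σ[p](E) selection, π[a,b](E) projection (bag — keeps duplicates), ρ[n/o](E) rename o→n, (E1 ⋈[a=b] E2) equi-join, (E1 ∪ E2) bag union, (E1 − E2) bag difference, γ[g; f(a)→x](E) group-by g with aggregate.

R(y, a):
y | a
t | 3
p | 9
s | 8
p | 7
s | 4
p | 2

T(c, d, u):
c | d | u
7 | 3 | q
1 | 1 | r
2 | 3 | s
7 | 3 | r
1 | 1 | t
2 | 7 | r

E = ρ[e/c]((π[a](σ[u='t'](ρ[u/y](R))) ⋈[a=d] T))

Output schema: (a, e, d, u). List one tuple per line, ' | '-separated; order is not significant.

Stepwise |·|:
  R → 6
  ρ[u/y](R) → 6
  σ[u='t'](ρ[u/y](R)) → 1
  π[a](σ[u='t'](ρ[u/y](R))) → 1
  T → 6
  (π[a](σ[u='t'](ρ[u/y](R))) ⋈[a=d] T) → 3
  ρ[e/c]((π[a](σ[u='t'](ρ[u/y](R))) ⋈[a=d] T)) → 3

== RESULT ==
a | e | d | u
3 | 2 | 3 | s
3 | 7 | 3 | q
3 | 7 | 3 | r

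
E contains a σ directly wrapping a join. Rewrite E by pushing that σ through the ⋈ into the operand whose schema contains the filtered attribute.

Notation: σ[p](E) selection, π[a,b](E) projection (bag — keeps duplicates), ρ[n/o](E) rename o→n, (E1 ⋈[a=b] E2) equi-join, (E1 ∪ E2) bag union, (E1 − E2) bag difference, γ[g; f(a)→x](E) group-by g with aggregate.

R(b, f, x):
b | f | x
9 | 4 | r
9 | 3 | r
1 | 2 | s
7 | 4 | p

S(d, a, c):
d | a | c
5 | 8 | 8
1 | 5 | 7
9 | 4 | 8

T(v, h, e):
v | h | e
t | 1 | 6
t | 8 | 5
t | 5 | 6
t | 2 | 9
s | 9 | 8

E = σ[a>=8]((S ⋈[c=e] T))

σ filters on a, owned by the left side.
E' = (σ[a>=8](S) ⋈[c=e] T)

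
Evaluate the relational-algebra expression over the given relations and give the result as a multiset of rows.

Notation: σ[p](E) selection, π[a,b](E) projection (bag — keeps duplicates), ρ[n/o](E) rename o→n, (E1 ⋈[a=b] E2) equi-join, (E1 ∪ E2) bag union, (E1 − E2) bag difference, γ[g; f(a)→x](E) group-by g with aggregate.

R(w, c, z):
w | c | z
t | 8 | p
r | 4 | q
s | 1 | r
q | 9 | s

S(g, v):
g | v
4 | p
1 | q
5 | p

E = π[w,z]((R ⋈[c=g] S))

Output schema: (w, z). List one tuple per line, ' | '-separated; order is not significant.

Subexpression sizes:
  R → 4
  S → 3
  (R ⋈[c=g] S) → 2
  π[w,z]((R ⋈[c=g] S)) → 2

== RESULT ==
w | z
r | q
s | r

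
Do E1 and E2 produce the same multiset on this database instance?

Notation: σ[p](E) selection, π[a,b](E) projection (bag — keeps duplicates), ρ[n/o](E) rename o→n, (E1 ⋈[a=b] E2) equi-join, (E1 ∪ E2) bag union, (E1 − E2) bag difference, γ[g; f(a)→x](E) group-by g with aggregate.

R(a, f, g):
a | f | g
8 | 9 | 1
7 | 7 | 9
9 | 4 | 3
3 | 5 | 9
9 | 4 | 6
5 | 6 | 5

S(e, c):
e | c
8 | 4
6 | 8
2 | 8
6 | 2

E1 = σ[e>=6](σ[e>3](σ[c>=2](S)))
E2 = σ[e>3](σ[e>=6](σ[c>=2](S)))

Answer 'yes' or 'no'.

E1 per-node cardinality:
  S → 4
  σ[c>=2](S) → 4
  σ[e>3](σ[c>=2](S)) → 3
  σ[e>=6](σ[e>3](σ[c>=2](S))) → 3
E2 per-node cardinality:
  S → 4
  σ[c>=2](S) → 4
  σ[e>=6](σ[c>=2](S)) → 3
  σ[e>3](σ[e>=6](σ[c>=2](S))) → 3

E1 and E2 produce the same multiset:
e | c
6 | 2
6 | 8
8 | 4

yes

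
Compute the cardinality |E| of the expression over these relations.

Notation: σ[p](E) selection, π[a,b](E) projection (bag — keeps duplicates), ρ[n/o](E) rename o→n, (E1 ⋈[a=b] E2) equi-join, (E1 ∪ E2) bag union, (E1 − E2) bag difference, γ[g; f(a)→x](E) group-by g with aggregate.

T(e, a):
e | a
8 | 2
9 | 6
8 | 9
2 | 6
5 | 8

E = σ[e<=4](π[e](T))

Row counts bottom-up:
  T → 5
  π[e](T) → 5
  σ[e<=4](π[e](T)) → 1

|E| = 1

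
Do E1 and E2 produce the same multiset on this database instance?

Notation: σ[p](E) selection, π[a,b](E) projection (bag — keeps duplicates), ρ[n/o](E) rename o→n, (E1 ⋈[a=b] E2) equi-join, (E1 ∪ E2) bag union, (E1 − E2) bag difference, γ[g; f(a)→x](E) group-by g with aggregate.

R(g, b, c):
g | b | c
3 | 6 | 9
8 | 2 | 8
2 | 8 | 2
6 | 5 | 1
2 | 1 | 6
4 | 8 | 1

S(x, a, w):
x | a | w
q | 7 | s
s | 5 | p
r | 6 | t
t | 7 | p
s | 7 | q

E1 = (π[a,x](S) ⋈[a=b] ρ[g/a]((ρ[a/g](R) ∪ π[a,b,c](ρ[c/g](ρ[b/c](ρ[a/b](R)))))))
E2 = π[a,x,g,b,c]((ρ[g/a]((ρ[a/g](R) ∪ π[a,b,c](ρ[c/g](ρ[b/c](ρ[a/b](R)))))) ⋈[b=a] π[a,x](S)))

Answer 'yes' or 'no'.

E1 per-node cardinality:
  S → 5
  π[a,x](S) → 5
  R → 6
  ρ[a/g](R) → 6
  R → 6
  ρ[a/b](R) → 6
  ρ[b/c](ρ[a/b](R)) → 6
  ρ[c/g](ρ[b/c](ρ[a/b](R))) → 6
  π[a,b,c](ρ[c/g](ρ[b/c](ρ[a/b](R)))) → 6
  (ρ[a/g](R) ∪ π[a,b,c](ρ[c/g](ρ[b/c](ρ[a/b](R))))) → 12
  ρ[g/a]((ρ[a/g](R) ∪ π[a,b,c](ρ[c/g](ρ[b/c](ρ[a/b](R)))))) → 12
  (π[a,x](S) ⋈[a=b] ρ[g/a]((ρ[a/g](R) ∪ π[a,b,c](ρ[c/g](ρ[b/c](ρ[a/b](R))))))) → 3
E2 per-node cardinality:
  R → 6
  ρ[a/g](R) → 6
  R → 6
  ρ[a/b](R) → 6
  ρ[b/c](ρ[a/b](R)) → 6
  ρ[c/g](ρ[b/c](ρ[a/b](R))) → 6
  π[a,b,c](ρ[c/g](ρ[b/c](ρ[a/b](R)))) → 6
  (ρ[a/g](R) ∪ π[a,b,c](ρ[c/g](ρ[b/c](ρ[a/b](R))))) → 12
  ρ[g/a]((ρ[a/g](R) ∪ π[a,b,c](ρ[c/g](ρ[b/c](ρ[a/b](R)))))) → 12
  S → 5
  π[a,x](S) → 5
  (ρ[g/a]((ρ[a/g](R) ∪ π[a,b,c](ρ[c/g](ρ[b/c](ρ[a/b](R)))))) ⋈[b=a] π[a,x](S)) → 3
  π[a,x,g,b,c]((ρ[g/a]((ρ[a/g](R) ∪ π[a,b,c](ρ[c/g](ρ[b/c](ρ[a/b](R)))))) ⋈[b=a] π[a,x](S))) → 3

E1 and E2 produce the same multiset:
a | x | g | b | c
5 | s | 6 | 5 | 1
6 | r | 1 | 6 | 2
6 | r | 3 | 6 | 9

yes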